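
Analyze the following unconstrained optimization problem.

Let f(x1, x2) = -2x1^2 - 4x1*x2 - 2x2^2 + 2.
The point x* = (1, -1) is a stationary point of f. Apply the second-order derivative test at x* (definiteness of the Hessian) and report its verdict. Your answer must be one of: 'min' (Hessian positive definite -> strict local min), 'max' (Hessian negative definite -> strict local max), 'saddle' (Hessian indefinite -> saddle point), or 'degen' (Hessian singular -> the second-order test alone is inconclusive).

Compute the Hessian H = grad^2 f:
  H = [[-4, -4], [-4, -4]]
Verify stationarity: grad f(x*) = H x* + g = (0, 0).
Eigenvalues of H: -8, 0.
H has a zero eigenvalue (singular; negative semidefinite but not definite), so H is neither positive definite, negative definite, nor indefinite. The second-order test alone is inconclusive -> degen.
(Indeed, f is constant along the null direction of H through x*, so x* is not a strict local extremum.)

degen


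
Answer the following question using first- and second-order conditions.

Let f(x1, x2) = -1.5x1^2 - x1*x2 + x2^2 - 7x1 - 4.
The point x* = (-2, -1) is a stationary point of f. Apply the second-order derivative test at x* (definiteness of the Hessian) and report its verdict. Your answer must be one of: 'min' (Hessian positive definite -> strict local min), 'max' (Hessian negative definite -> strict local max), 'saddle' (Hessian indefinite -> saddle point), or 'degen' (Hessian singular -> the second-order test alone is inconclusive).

Compute the Hessian H = grad^2 f:
  H = [[-3, -1], [-1, 2]]
Verify stationarity: grad f(x*) = H x* + g = (0, 0).
Eigenvalues of H: -3.1926, 2.1926.
Eigenvalues have mixed signs, so H is indefinite -> x* is a saddle point.

saddle


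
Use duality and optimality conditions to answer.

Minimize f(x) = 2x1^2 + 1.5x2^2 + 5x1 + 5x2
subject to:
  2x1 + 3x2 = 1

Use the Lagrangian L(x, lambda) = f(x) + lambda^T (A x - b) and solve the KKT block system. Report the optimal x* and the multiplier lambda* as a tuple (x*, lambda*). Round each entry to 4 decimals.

Form the Lagrangian:
  L(x, lambda) = (1/2) x^T Q x + c^T x + lambda^T (A x - b)
Stationarity (grad_x L = 0): Q x + c + A^T lambda = 0.
Primal feasibility: A x = b.

This gives the KKT block system:
  [ Q   A^T ] [ x     ]   [-c ]
  [ A    0  ] [ lambda ] = [ b ]

Solving the linear system:
  x*      = (-0.1875, 0.4583)
  lambda* = (-2.125)
  f(x*)   = 1.7396

x* = (-0.1875, 0.4583), lambda* = (-2.125)


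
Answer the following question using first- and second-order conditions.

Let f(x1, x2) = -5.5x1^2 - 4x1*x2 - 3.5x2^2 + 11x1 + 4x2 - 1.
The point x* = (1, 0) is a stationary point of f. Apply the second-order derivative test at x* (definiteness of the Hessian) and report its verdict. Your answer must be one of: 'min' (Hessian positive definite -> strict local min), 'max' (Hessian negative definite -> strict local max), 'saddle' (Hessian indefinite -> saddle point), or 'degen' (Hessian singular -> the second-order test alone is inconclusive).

Compute the Hessian H = grad^2 f:
  H = [[-11, -4], [-4, -7]]
Verify stationarity: grad f(x*) = H x* + g = (0, 0).
Eigenvalues of H: -13.4721, -4.5279.
Both eigenvalues < 0, so H is negative definite -> x* is a strict local max.

max


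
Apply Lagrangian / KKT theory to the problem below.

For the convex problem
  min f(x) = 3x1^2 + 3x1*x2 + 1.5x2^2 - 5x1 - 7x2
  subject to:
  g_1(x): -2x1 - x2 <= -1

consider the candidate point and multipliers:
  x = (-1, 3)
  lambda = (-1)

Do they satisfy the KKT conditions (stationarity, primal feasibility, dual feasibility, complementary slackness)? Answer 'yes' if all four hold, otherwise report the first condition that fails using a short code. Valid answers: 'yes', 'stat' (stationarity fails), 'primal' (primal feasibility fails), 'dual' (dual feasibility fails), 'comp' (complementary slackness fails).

Gradient of f: grad f(x) = Q x + c = (-2, -1)
Constraint values g_i(x) = a_i^T x - b_i:
  g_1((-1, 3)) = 0
Stationarity residual: grad f(x) + sum_i lambda_i a_i = (0, 0)
  -> stationarity OK
Primal feasibility (all g_i <= 0): OK
Dual feasibility (all lambda_i >= 0): FAILS
Complementary slackness (lambda_i * g_i(x) = 0 for all i): OK

Verdict: the first failing condition is dual_feasibility -> dual.

dual


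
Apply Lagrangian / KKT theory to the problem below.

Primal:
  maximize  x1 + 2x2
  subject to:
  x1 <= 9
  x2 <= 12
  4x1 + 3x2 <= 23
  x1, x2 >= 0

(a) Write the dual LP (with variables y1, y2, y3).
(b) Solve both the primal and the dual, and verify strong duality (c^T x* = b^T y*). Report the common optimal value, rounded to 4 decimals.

The standard primal-dual pair for 'max c^T x s.t. A x <= b, x >= 0' is:
  Dual:  min b^T y  s.t.  A^T y >= c,  y >= 0.

So the dual LP is:
  minimize  9y1 + 12y2 + 23y3
  subject to:
    y1 + 4y3 >= 1
    y2 + 3y3 >= 2
    y1, y2, y3 >= 0

Solving the primal: x* = (0, 7.6667).
  primal value c^T x* = 15.3333.
Solving the dual: y* = (0, 0, 0.6667).
  dual value b^T y* = 15.3333.
Strong duality: c^T x* = b^T y*. Confirmed.

15.3333


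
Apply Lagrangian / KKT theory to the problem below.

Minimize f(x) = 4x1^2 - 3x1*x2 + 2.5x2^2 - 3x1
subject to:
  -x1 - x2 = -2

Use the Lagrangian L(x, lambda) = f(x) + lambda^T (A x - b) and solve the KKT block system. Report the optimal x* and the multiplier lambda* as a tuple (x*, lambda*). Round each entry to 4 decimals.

Form the Lagrangian:
  L(x, lambda) = (1/2) x^T Q x + c^T x + lambda^T (A x - b)
Stationarity (grad_x L = 0): Q x + c + A^T lambda = 0.
Primal feasibility: A x = b.

This gives the KKT block system:
  [ Q   A^T ] [ x     ]   [-c ]
  [ A    0  ] [ lambda ] = [ b ]

Solving the linear system:
  x*      = (1, 1)
  lambda* = (2)
  f(x*)   = 0.5

x* = (1, 1), lambda* = (2)


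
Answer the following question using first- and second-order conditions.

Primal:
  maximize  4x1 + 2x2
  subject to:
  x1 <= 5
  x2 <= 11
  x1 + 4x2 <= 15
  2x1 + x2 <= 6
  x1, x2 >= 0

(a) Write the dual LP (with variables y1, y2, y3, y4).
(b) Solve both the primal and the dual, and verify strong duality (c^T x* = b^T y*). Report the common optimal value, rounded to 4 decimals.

The standard primal-dual pair for 'max c^T x s.t. A x <= b, x >= 0' is:
  Dual:  min b^T y  s.t.  A^T y >= c,  y >= 0.

So the dual LP is:
  minimize  5y1 + 11y2 + 15y3 + 6y4
  subject to:
    y1 + y3 + 2y4 >= 4
    y2 + 4y3 + y4 >= 2
    y1, y2, y3, y4 >= 0

Solving the primal: x* = (1.2857, 3.4286).
  primal value c^T x* = 12.
Solving the dual: y* = (0, 0, 0, 2).
  dual value b^T y* = 12.
Strong duality: c^T x* = b^T y*. Confirmed.

12


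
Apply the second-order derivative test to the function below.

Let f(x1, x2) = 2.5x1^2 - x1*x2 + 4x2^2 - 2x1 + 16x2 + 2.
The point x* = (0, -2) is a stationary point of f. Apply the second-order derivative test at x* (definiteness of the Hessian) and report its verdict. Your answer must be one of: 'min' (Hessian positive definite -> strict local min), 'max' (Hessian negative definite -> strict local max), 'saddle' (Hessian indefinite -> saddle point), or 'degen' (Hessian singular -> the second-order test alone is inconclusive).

Compute the Hessian H = grad^2 f:
  H = [[5, -1], [-1, 8]]
Verify stationarity: grad f(x*) = H x* + g = (0, 0).
Eigenvalues of H: 4.6972, 8.3028.
Both eigenvalues > 0, so H is positive definite -> x* is a strict local min.

min


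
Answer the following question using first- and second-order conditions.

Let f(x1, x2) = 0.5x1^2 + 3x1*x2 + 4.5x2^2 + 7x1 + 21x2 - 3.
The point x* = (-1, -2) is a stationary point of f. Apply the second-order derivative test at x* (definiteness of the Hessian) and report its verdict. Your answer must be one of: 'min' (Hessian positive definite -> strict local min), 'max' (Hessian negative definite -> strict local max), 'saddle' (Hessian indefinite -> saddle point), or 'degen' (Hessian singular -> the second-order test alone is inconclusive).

Compute the Hessian H = grad^2 f:
  H = [[1, 3], [3, 9]]
Verify stationarity: grad f(x*) = H x* + g = (0, 0).
Eigenvalues of H: 0, 10.
H has a zero eigenvalue (singular; positive semidefinite but not definite), so H is neither positive definite, negative definite, nor indefinite. The second-order test alone is inconclusive -> degen.
(Indeed, f is constant along the null direction of H through x*, so x* is not a strict local extremum.)

degen


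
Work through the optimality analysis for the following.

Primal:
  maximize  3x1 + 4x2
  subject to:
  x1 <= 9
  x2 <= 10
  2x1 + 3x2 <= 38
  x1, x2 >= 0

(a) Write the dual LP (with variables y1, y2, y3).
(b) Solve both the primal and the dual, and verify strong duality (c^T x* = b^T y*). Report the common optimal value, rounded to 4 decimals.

The standard primal-dual pair for 'max c^T x s.t. A x <= b, x >= 0' is:
  Dual:  min b^T y  s.t.  A^T y >= c,  y >= 0.

So the dual LP is:
  minimize  9y1 + 10y2 + 38y3
  subject to:
    y1 + 2y3 >= 3
    y2 + 3y3 >= 4
    y1, y2, y3 >= 0

Solving the primal: x* = (9, 6.6667).
  primal value c^T x* = 53.6667.
Solving the dual: y* = (0.3333, 0, 1.3333).
  dual value b^T y* = 53.6667.
Strong duality: c^T x* = b^T y*. Confirmed.

53.6667


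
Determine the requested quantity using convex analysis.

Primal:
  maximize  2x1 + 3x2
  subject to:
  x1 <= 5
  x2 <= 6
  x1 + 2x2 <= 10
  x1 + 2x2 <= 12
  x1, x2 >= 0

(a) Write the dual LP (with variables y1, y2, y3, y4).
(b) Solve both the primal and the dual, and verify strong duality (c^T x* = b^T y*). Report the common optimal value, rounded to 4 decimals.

The standard primal-dual pair for 'max c^T x s.t. A x <= b, x >= 0' is:
  Dual:  min b^T y  s.t.  A^T y >= c,  y >= 0.

So the dual LP is:
  minimize  5y1 + 6y2 + 10y3 + 12y4
  subject to:
    y1 + y3 + y4 >= 2
    y2 + 2y3 + 2y4 >= 3
    y1, y2, y3, y4 >= 0

Solving the primal: x* = (5, 2.5).
  primal value c^T x* = 17.5.
Solving the dual: y* = (0.5, 0, 1.5, 0).
  dual value b^T y* = 17.5.
Strong duality: c^T x* = b^T y*. Confirmed.

17.5


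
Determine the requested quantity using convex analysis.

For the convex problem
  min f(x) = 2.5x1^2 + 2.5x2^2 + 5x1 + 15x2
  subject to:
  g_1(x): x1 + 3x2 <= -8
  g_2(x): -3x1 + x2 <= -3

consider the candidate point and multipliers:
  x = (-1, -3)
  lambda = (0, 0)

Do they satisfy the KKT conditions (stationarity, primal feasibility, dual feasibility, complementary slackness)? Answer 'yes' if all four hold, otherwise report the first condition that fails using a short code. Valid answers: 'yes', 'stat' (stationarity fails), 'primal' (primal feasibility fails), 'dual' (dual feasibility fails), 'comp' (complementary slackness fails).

Gradient of f: grad f(x) = Q x + c = (0, 0)
Constraint values g_i(x) = a_i^T x - b_i:
  g_1((-1, -3)) = -2
  g_2((-1, -3)) = 3
Stationarity residual: grad f(x) + sum_i lambda_i a_i = (0, 0)
  -> stationarity OK
Primal feasibility (all g_i <= 0): FAILS
Dual feasibility (all lambda_i >= 0): OK
Complementary slackness (lambda_i * g_i(x) = 0 for all i): OK

Verdict: the first failing condition is primal_feasibility -> primal.

primal


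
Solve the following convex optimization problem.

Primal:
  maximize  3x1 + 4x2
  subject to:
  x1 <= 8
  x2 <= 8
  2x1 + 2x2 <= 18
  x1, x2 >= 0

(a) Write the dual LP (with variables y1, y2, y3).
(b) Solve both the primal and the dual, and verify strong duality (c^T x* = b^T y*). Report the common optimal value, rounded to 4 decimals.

The standard primal-dual pair for 'max c^T x s.t. A x <= b, x >= 0' is:
  Dual:  min b^T y  s.t.  A^T y >= c,  y >= 0.

So the dual LP is:
  minimize  8y1 + 8y2 + 18y3
  subject to:
    y1 + 2y3 >= 3
    y2 + 2y3 >= 4
    y1, y2, y3 >= 0

Solving the primal: x* = (1, 8).
  primal value c^T x* = 35.
Solving the dual: y* = (0, 1, 1.5).
  dual value b^T y* = 35.
Strong duality: c^T x* = b^T y*. Confirmed.

35


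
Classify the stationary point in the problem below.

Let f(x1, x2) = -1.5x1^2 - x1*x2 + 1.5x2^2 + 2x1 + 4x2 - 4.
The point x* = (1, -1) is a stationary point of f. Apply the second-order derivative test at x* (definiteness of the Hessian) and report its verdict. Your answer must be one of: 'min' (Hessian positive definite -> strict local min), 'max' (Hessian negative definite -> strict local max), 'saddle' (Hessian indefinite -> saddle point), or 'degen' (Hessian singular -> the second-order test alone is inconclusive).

Compute the Hessian H = grad^2 f:
  H = [[-3, -1], [-1, 3]]
Verify stationarity: grad f(x*) = H x* + g = (0, 0).
Eigenvalues of H: -3.1623, 3.1623.
Eigenvalues have mixed signs, so H is indefinite -> x* is a saddle point.

saddle


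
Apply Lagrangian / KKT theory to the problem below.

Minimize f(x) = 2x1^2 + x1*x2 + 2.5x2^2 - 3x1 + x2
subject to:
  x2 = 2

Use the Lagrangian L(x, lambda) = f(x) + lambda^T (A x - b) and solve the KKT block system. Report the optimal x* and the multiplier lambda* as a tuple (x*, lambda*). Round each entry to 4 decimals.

Form the Lagrangian:
  L(x, lambda) = (1/2) x^T Q x + c^T x + lambda^T (A x - b)
Stationarity (grad_x L = 0): Q x + c + A^T lambda = 0.
Primal feasibility: A x = b.

This gives the KKT block system:
  [ Q   A^T ] [ x     ]   [-c ]
  [ A    0  ] [ lambda ] = [ b ]

Solving the linear system:
  x*      = (0.25, 2)
  lambda* = (-11.25)
  f(x*)   = 11.875

x* = (0.25, 2), lambda* = (-11.25)


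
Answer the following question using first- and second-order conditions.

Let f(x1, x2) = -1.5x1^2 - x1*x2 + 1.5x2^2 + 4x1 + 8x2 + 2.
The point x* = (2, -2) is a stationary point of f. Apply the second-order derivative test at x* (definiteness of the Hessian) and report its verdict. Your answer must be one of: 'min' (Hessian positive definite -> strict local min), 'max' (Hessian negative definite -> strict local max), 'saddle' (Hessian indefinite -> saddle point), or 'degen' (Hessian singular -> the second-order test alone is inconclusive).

Compute the Hessian H = grad^2 f:
  H = [[-3, -1], [-1, 3]]
Verify stationarity: grad f(x*) = H x* + g = (0, 0).
Eigenvalues of H: -3.1623, 3.1623.
Eigenvalues have mixed signs, so H is indefinite -> x* is a saddle point.

saddle


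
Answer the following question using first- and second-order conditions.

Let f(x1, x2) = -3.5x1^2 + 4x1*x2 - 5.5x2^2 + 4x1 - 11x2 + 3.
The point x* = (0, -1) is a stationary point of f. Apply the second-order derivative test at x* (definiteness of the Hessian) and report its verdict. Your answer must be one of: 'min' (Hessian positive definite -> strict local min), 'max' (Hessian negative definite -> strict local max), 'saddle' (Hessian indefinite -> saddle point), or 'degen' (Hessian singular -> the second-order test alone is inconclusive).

Compute the Hessian H = grad^2 f:
  H = [[-7, 4], [4, -11]]
Verify stationarity: grad f(x*) = H x* + g = (0, 0).
Eigenvalues of H: -13.4721, -4.5279.
Both eigenvalues < 0, so H is negative definite -> x* is a strict local max.

max


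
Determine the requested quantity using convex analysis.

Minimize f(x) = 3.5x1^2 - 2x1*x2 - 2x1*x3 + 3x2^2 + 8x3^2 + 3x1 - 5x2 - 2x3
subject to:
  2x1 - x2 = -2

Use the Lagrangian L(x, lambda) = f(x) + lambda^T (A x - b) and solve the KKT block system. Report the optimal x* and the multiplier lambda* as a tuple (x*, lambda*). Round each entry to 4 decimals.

Form the Lagrangian:
  L(x, lambda) = (1/2) x^T Q x + c^T x + lambda^T (A x - b)
Stationarity (grad_x L = 0): Q x + c + A^T lambda = 0.
Primal feasibility: A x = b.

This gives the KKT block system:
  [ Q   A^T ] [ x     ]   [-c ]
  [ A    0  ] [ lambda ] = [ b ]

Solving the linear system:
  x*      = (-0.5604, 0.8791, 0.0549)
  lambda* = (1.3956)
  f(x*)   = -1.6978

x* = (-0.5604, 0.8791, 0.0549), lambda* = (1.3956)


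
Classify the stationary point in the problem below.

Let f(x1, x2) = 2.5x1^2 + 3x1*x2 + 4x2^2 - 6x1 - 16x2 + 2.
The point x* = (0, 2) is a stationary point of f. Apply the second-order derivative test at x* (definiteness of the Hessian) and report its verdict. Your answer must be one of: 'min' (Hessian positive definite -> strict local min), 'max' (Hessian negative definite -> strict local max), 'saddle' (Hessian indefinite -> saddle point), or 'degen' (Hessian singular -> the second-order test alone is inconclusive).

Compute the Hessian H = grad^2 f:
  H = [[5, 3], [3, 8]]
Verify stationarity: grad f(x*) = H x* + g = (0, 0).
Eigenvalues of H: 3.1459, 9.8541.
Both eigenvalues > 0, so H is positive definite -> x* is a strict local min.

min


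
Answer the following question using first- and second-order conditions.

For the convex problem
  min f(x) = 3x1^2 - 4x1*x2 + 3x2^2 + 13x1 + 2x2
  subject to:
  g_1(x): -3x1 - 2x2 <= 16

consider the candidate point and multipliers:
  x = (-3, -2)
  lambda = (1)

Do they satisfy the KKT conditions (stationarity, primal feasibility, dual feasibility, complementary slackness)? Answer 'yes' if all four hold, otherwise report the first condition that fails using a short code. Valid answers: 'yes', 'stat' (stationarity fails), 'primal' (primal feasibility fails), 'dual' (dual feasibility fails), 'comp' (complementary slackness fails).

Gradient of f: grad f(x) = Q x + c = (3, 2)
Constraint values g_i(x) = a_i^T x - b_i:
  g_1((-3, -2)) = -3
Stationarity residual: grad f(x) + sum_i lambda_i a_i = (0, 0)
  -> stationarity OK
Primal feasibility (all g_i <= 0): OK
Dual feasibility (all lambda_i >= 0): OK
Complementary slackness (lambda_i * g_i(x) = 0 for all i): FAILS

Verdict: the first failing condition is complementary_slackness -> comp.

comp


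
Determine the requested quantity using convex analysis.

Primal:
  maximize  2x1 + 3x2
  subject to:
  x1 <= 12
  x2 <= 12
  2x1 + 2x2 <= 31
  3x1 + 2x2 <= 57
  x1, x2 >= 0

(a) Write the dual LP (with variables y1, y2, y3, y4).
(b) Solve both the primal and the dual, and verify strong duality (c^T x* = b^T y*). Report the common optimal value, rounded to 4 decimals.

The standard primal-dual pair for 'max c^T x s.t. A x <= b, x >= 0' is:
  Dual:  min b^T y  s.t.  A^T y >= c,  y >= 0.

So the dual LP is:
  minimize  12y1 + 12y2 + 31y3 + 57y4
  subject to:
    y1 + 2y3 + 3y4 >= 2
    y2 + 2y3 + 2y4 >= 3
    y1, y2, y3, y4 >= 0

Solving the primal: x* = (3.5, 12).
  primal value c^T x* = 43.
Solving the dual: y* = (0, 1, 1, 0).
  dual value b^T y* = 43.
Strong duality: c^T x* = b^T y*. Confirmed.

43


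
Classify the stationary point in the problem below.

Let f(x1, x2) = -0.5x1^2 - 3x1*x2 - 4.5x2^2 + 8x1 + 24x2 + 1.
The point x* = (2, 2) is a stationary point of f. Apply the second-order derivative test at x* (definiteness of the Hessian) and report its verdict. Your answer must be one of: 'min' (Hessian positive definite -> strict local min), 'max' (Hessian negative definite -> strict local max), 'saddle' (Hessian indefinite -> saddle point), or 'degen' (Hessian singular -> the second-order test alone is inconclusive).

Compute the Hessian H = grad^2 f:
  H = [[-1, -3], [-3, -9]]
Verify stationarity: grad f(x*) = H x* + g = (0, 0).
Eigenvalues of H: -10, 0.
H has a zero eigenvalue (singular; negative semidefinite but not definite), so H is neither positive definite, negative definite, nor indefinite. The second-order test alone is inconclusive -> degen.
(Indeed, f is constant along the null direction of H through x*, so x* is not a strict local extremum.)

degen


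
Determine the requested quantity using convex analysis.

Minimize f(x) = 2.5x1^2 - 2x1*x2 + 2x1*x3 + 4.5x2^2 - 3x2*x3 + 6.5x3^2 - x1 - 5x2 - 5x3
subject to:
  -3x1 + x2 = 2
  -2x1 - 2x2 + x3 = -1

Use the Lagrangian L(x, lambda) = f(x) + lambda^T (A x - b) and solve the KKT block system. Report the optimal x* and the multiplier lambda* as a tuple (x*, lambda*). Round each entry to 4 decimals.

Form the Lagrangian:
  L(x, lambda) = (1/2) x^T Q x + c^T x + lambda^T (A x - b)
Stationarity (grad_x L = 0): Q x + c + A^T lambda = 0.
Primal feasibility: A x = b.

This gives the KKT block system:
  [ Q   A^T ] [ x     ]   [-c ]
  [ A    0  ] [ lambda ] = [ b ]

Solving the linear system:
  x*      = (-0.2985, 1.1045, 0.6121)
  lambda* = (-1.7947, 0.9534)
  f(x*)   = -1.8709

x* = (-0.2985, 1.1045, 0.6121), lambda* = (-1.7947, 0.9534)


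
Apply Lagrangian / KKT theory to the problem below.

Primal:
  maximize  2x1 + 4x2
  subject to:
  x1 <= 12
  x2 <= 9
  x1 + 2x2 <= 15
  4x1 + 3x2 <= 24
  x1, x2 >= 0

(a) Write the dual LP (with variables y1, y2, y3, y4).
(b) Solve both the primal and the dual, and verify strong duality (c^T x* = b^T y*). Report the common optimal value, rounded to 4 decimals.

The standard primal-dual pair for 'max c^T x s.t. A x <= b, x >= 0' is:
  Dual:  min b^T y  s.t.  A^T y >= c,  y >= 0.

So the dual LP is:
  minimize  12y1 + 9y2 + 15y3 + 24y4
  subject to:
    y1 + y3 + 4y4 >= 2
    y2 + 2y3 + 3y4 >= 4
    y1, y2, y3, y4 >= 0

Solving the primal: x* = (0.6, 7.2).
  primal value c^T x* = 30.
Solving the dual: y* = (0, 0, 2, 0).
  dual value b^T y* = 30.
Strong duality: c^T x* = b^T y*. Confirmed.

30


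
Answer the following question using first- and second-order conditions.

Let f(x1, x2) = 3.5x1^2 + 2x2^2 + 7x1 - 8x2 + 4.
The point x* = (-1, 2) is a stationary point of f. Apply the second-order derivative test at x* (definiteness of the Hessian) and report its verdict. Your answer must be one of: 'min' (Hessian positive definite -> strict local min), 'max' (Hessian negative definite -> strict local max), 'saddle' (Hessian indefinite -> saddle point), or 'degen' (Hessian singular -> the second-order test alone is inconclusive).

Compute the Hessian H = grad^2 f:
  H = [[7, 0], [0, 4]]
Verify stationarity: grad f(x*) = H x* + g = (0, 0).
Eigenvalues of H: 4, 7.
Both eigenvalues > 0, so H is positive definite -> x* is a strict local min.

min


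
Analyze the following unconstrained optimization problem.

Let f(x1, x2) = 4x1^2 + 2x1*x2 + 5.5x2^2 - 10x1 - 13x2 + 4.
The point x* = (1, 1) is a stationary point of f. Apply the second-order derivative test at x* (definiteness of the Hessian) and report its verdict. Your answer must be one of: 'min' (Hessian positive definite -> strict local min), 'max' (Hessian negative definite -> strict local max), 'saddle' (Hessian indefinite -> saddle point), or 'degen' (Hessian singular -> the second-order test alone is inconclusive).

Compute the Hessian H = grad^2 f:
  H = [[8, 2], [2, 11]]
Verify stationarity: grad f(x*) = H x* + g = (0, 0).
Eigenvalues of H: 7, 12.
Both eigenvalues > 0, so H is positive definite -> x* is a strict local min.

min


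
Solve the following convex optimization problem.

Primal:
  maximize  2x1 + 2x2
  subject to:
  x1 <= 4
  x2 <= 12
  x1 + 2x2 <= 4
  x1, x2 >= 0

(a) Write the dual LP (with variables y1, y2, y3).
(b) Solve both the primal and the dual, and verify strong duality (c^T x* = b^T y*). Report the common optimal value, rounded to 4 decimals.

The standard primal-dual pair for 'max c^T x s.t. A x <= b, x >= 0' is:
  Dual:  min b^T y  s.t.  A^T y >= c,  y >= 0.

So the dual LP is:
  minimize  4y1 + 12y2 + 4y3
  subject to:
    y1 + y3 >= 2
    y2 + 2y3 >= 2
    y1, y2, y3 >= 0

Solving the primal: x* = (4, 0).
  primal value c^T x* = 8.
Solving the dual: y* = (1, 0, 1).
  dual value b^T y* = 8.
Strong duality: c^T x* = b^T y*. Confirmed.

8


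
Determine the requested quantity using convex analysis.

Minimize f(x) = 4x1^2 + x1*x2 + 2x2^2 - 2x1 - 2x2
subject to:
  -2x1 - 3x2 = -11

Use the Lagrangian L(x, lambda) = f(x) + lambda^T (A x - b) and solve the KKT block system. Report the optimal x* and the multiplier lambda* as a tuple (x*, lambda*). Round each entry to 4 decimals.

Form the Lagrangian:
  L(x, lambda) = (1/2) x^T Q x + c^T x + lambda^T (A x - b)
Stationarity (grad_x L = 0): Q x + c + A^T lambda = 0.
Primal feasibility: A x = b.

This gives the KKT block system:
  [ Q   A^T ] [ x     ]   [-c ]
  [ A    0  ] [ lambda ] = [ b ]

Solving the linear system:
  x*      = (0.8026, 3.1316)
  lambda* = (3.7763)
  f(x*)   = 16.8355

x* = (0.8026, 3.1316), lambda* = (3.7763)


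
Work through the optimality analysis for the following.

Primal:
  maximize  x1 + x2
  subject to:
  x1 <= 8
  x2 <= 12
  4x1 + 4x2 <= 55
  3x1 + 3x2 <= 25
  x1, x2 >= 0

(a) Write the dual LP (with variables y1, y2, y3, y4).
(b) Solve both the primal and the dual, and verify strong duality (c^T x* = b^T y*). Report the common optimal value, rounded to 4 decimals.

The standard primal-dual pair for 'max c^T x s.t. A x <= b, x >= 0' is:
  Dual:  min b^T y  s.t.  A^T y >= c,  y >= 0.

So the dual LP is:
  minimize  8y1 + 12y2 + 55y3 + 25y4
  subject to:
    y1 + 4y3 + 3y4 >= 1
    y2 + 4y3 + 3y4 >= 1
    y1, y2, y3, y4 >= 0

Solving the primal: x* = (0, 8.3333).
  primal value c^T x* = 8.3333.
Solving the dual: y* = (0, 0, 0, 0.3333).
  dual value b^T y* = 8.3333.
Strong duality: c^T x* = b^T y*. Confirmed.

8.3333


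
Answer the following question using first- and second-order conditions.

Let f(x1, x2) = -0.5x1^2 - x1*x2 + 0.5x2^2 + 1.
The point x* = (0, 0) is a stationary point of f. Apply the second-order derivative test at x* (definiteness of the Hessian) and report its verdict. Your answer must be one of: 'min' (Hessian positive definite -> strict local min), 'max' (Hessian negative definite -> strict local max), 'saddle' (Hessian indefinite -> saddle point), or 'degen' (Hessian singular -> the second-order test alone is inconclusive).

Compute the Hessian H = grad^2 f:
  H = [[-1, -1], [-1, 1]]
Verify stationarity: grad f(x*) = H x* + g = (0, 0).
Eigenvalues of H: -1.4142, 1.4142.
Eigenvalues have mixed signs, so H is indefinite -> x* is a saddle point.

saddle


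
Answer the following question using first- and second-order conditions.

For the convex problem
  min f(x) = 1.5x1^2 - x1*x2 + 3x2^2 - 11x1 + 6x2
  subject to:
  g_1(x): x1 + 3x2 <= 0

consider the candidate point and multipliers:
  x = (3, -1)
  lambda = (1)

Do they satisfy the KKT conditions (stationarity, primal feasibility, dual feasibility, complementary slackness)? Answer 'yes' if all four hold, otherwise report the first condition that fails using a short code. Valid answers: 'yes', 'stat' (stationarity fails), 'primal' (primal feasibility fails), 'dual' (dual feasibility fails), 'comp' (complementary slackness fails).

Gradient of f: grad f(x) = Q x + c = (-1, -3)
Constraint values g_i(x) = a_i^T x - b_i:
  g_1((3, -1)) = 0
Stationarity residual: grad f(x) + sum_i lambda_i a_i = (0, 0)
  -> stationarity OK
Primal feasibility (all g_i <= 0): OK
Dual feasibility (all lambda_i >= 0): OK
Complementary slackness (lambda_i * g_i(x) = 0 for all i): OK

Verdict: yes, KKT holds.

yes


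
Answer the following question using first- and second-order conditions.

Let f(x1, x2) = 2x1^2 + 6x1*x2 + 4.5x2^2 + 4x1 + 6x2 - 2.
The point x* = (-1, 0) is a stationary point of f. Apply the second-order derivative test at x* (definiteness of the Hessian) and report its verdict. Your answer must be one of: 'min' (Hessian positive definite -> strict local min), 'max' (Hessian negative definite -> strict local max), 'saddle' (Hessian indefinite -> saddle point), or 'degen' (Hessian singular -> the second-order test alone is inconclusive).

Compute the Hessian H = grad^2 f:
  H = [[4, 6], [6, 9]]
Verify stationarity: grad f(x*) = H x* + g = (0, 0).
Eigenvalues of H: 0, 13.
H has a zero eigenvalue (singular; positive semidefinite but not definite), so H is neither positive definite, negative definite, nor indefinite. The second-order test alone is inconclusive -> degen.
(Indeed, f is constant along the null direction of H through x*, so x* is not a strict local extremum.)

degen


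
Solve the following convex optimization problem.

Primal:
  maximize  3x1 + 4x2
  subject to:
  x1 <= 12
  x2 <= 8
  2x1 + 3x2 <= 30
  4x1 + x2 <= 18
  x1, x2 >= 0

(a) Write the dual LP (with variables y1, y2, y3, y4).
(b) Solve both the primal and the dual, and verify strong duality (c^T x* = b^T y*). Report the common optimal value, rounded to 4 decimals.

The standard primal-dual pair for 'max c^T x s.t. A x <= b, x >= 0' is:
  Dual:  min b^T y  s.t.  A^T y >= c,  y >= 0.

So the dual LP is:
  minimize  12y1 + 8y2 + 30y3 + 18y4
  subject to:
    y1 + 2y3 + 4y4 >= 3
    y2 + 3y3 + y4 >= 4
    y1, y2, y3, y4 >= 0

Solving the primal: x* = (2.5, 8).
  primal value c^T x* = 39.5.
Solving the dual: y* = (0, 3.25, 0, 0.75).
  dual value b^T y* = 39.5.
Strong duality: c^T x* = b^T y*. Confirmed.

39.5


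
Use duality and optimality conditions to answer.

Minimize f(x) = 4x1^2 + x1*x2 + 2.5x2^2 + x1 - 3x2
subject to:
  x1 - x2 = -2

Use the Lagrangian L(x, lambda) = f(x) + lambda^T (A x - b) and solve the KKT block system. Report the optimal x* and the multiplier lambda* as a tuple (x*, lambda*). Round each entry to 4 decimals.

Form the Lagrangian:
  L(x, lambda) = (1/2) x^T Q x + c^T x + lambda^T (A x - b)
Stationarity (grad_x L = 0): Q x + c + A^T lambda = 0.
Primal feasibility: A x = b.

This gives the KKT block system:
  [ Q   A^T ] [ x     ]   [-c ]
  [ A    0  ] [ lambda ] = [ b ]

Solving the linear system:
  x*      = (-0.6667, 1.3333)
  lambda* = (3)
  f(x*)   = 0.6667

x* = (-0.6667, 1.3333), lambda* = (3)


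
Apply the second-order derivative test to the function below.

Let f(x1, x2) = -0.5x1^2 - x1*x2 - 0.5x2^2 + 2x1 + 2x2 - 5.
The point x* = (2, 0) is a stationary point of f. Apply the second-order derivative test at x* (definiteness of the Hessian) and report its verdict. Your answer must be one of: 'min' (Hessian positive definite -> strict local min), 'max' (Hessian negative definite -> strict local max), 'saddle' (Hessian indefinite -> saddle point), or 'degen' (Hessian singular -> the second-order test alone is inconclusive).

Compute the Hessian H = grad^2 f:
  H = [[-1, -1], [-1, -1]]
Verify stationarity: grad f(x*) = H x* + g = (0, 0).
Eigenvalues of H: -2, 0.
H has a zero eigenvalue (singular; negative semidefinite but not definite), so H is neither positive definite, negative definite, nor indefinite. The second-order test alone is inconclusive -> degen.
(Indeed, f is constant along the null direction of H through x*, so x* is not a strict local extremum.)

degen


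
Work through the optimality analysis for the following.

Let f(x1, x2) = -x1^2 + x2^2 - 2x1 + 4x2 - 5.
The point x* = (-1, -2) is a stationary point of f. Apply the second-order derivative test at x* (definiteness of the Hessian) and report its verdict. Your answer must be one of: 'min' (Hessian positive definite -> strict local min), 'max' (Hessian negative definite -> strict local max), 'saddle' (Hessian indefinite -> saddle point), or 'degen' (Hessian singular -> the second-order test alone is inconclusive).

Compute the Hessian H = grad^2 f:
  H = [[-2, 0], [0, 2]]
Verify stationarity: grad f(x*) = H x* + g = (0, 0).
Eigenvalues of H: -2, 2.
Eigenvalues have mixed signs, so H is indefinite -> x* is a saddle point.

saddle


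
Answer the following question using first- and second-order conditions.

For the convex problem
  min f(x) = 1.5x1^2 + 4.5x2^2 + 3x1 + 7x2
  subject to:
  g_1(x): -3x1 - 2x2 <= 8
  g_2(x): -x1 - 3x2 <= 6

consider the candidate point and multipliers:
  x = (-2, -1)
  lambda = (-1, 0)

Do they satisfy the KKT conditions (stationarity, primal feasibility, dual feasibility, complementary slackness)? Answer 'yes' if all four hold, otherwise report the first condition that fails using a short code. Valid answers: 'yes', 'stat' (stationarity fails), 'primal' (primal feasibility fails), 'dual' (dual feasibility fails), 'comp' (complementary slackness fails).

Gradient of f: grad f(x) = Q x + c = (-3, -2)
Constraint values g_i(x) = a_i^T x - b_i:
  g_1((-2, -1)) = 0
  g_2((-2, -1)) = -1
Stationarity residual: grad f(x) + sum_i lambda_i a_i = (0, 0)
  -> stationarity OK
Primal feasibility (all g_i <= 0): OK
Dual feasibility (all lambda_i >= 0): FAILS
Complementary slackness (lambda_i * g_i(x) = 0 for all i): OK

Verdict: the first failing condition is dual_feasibility -> dual.

dual


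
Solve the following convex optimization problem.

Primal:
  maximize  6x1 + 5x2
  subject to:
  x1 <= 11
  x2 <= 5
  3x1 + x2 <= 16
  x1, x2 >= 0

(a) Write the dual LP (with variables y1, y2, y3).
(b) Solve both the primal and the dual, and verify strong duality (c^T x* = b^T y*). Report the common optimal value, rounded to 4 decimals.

The standard primal-dual pair for 'max c^T x s.t. A x <= b, x >= 0' is:
  Dual:  min b^T y  s.t.  A^T y >= c,  y >= 0.

So the dual LP is:
  minimize  11y1 + 5y2 + 16y3
  subject to:
    y1 + 3y3 >= 6
    y2 + y3 >= 5
    y1, y2, y3 >= 0

Solving the primal: x* = (3.6667, 5).
  primal value c^T x* = 47.
Solving the dual: y* = (0, 3, 2).
  dual value b^T y* = 47.
Strong duality: c^T x* = b^T y*. Confirmed.

47


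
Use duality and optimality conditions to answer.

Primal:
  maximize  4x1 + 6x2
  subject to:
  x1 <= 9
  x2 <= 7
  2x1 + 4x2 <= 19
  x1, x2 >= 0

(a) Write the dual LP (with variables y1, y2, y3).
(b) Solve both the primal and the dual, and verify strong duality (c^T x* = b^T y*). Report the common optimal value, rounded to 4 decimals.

The standard primal-dual pair for 'max c^T x s.t. A x <= b, x >= 0' is:
  Dual:  min b^T y  s.t.  A^T y >= c,  y >= 0.

So the dual LP is:
  minimize  9y1 + 7y2 + 19y3
  subject to:
    y1 + 2y3 >= 4
    y2 + 4y3 >= 6
    y1, y2, y3 >= 0

Solving the primal: x* = (9, 0.25).
  primal value c^T x* = 37.5.
Solving the dual: y* = (1, 0, 1.5).
  dual value b^T y* = 37.5.
Strong duality: c^T x* = b^T y*. Confirmed.

37.5


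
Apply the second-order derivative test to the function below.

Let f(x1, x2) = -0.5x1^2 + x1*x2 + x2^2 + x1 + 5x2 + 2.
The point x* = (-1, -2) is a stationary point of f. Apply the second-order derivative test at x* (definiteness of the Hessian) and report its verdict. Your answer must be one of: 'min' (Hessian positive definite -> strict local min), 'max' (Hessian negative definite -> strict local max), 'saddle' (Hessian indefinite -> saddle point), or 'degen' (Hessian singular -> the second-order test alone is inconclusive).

Compute the Hessian H = grad^2 f:
  H = [[-1, 1], [1, 2]]
Verify stationarity: grad f(x*) = H x* + g = (0, 0).
Eigenvalues of H: -1.3028, 2.3028.
Eigenvalues have mixed signs, so H is indefinite -> x* is a saddle point.

saddle


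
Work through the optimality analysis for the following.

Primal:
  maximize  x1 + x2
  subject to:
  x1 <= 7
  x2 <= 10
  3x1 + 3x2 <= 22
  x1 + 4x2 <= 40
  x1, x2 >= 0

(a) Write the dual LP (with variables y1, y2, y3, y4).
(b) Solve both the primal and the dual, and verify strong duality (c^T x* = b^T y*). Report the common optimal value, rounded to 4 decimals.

The standard primal-dual pair for 'max c^T x s.t. A x <= b, x >= 0' is:
  Dual:  min b^T y  s.t.  A^T y >= c,  y >= 0.

So the dual LP is:
  minimize  7y1 + 10y2 + 22y3 + 40y4
  subject to:
    y1 + 3y3 + y4 >= 1
    y2 + 3y3 + 4y4 >= 1
    y1, y2, y3, y4 >= 0

Solving the primal: x* = (0, 7.3333).
  primal value c^T x* = 7.3333.
Solving the dual: y* = (0, 0, 0.3333, 0).
  dual value b^T y* = 7.3333.
Strong duality: c^T x* = b^T y*. Confirmed.

7.3333


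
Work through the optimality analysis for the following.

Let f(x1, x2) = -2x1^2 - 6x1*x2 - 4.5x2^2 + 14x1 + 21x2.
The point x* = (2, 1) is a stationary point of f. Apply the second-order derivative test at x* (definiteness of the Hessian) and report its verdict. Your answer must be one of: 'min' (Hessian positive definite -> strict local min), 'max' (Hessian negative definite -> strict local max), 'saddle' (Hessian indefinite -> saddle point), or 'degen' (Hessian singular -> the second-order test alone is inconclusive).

Compute the Hessian H = grad^2 f:
  H = [[-4, -6], [-6, -9]]
Verify stationarity: grad f(x*) = H x* + g = (0, 0).
Eigenvalues of H: -13, 0.
H has a zero eigenvalue (singular; negative semidefinite but not definite), so H is neither positive definite, negative definite, nor indefinite. The second-order test alone is inconclusive -> degen.
(Indeed, f is constant along the null direction of H through x*, so x* is not a strict local extremum.)

degen


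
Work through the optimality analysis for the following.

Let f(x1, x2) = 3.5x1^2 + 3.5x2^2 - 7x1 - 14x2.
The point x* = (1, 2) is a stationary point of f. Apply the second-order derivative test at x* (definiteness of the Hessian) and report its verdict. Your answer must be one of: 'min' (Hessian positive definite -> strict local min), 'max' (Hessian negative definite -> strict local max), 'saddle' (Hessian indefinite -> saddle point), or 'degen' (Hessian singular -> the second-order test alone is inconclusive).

Compute the Hessian H = grad^2 f:
  H = [[7, 0], [0, 7]]
Verify stationarity: grad f(x*) = H x* + g = (0, 0).
Eigenvalues of H: 7, 7.
Both eigenvalues > 0, so H is positive definite -> x* is a strict local min.

min


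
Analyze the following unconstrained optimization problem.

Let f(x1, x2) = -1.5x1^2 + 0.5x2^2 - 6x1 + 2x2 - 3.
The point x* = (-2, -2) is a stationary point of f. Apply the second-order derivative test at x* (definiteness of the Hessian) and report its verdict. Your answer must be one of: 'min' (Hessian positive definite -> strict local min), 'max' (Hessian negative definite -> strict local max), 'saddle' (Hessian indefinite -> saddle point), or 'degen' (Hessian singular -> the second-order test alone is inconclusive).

Compute the Hessian H = grad^2 f:
  H = [[-3, 0], [0, 1]]
Verify stationarity: grad f(x*) = H x* + g = (0, 0).
Eigenvalues of H: -3, 1.
Eigenvalues have mixed signs, so H is indefinite -> x* is a saddle point.

saddle


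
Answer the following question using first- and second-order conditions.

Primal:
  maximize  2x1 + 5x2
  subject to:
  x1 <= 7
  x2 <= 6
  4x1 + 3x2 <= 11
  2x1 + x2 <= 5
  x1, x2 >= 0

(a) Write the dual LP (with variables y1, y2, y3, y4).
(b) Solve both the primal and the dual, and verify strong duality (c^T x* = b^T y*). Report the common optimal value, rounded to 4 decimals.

The standard primal-dual pair for 'max c^T x s.t. A x <= b, x >= 0' is:
  Dual:  min b^T y  s.t.  A^T y >= c,  y >= 0.

So the dual LP is:
  minimize  7y1 + 6y2 + 11y3 + 5y4
  subject to:
    y1 + 4y3 + 2y4 >= 2
    y2 + 3y3 + y4 >= 5
    y1, y2, y3, y4 >= 0

Solving the primal: x* = (0, 3.6667).
  primal value c^T x* = 18.3333.
Solving the dual: y* = (0, 0, 1.6667, 0).
  dual value b^T y* = 18.3333.
Strong duality: c^T x* = b^T y*. Confirmed.

18.3333


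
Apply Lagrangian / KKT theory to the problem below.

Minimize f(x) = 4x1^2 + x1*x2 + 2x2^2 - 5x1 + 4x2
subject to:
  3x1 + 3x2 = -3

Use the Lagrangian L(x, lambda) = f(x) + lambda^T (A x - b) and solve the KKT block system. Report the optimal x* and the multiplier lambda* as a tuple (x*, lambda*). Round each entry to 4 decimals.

Form the Lagrangian:
  L(x, lambda) = (1/2) x^T Q x + c^T x + lambda^T (A x - b)
Stationarity (grad_x L = 0): Q x + c + A^T lambda = 0.
Primal feasibility: A x = b.

This gives the KKT block system:
  [ Q   A^T ] [ x     ]   [-c ]
  [ A    0  ] [ lambda ] = [ b ]

Solving the linear system:
  x*      = (0.6, -1.6)
  lambda* = (0.6)
  f(x*)   = -3.8

x* = (0.6, -1.6), lambda* = (0.6)


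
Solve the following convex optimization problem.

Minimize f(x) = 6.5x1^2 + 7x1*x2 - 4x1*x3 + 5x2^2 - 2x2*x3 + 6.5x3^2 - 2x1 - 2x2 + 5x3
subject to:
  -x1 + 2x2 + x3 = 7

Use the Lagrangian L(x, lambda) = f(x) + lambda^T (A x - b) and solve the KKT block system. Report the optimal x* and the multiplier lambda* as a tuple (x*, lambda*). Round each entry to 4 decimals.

Form the Lagrangian:
  L(x, lambda) = (1/2) x^T Q x + c^T x + lambda^T (A x - b)
Stationarity (grad_x L = 0): Q x + c + A^T lambda = 0.
Primal feasibility: A x = b.

This gives the KKT block system:
  [ Q   A^T ] [ x     ]   [-c ]
  [ A    0  ] [ lambda ] = [ b ]

Solving the linear system:
  x*      = (-1.7562, 2.6453, -0.0467)
  lambda* = (-6.1265)
  f(x*)   = 20.4368

x* = (-1.7562, 2.6453, -0.0467), lambda* = (-6.1265)


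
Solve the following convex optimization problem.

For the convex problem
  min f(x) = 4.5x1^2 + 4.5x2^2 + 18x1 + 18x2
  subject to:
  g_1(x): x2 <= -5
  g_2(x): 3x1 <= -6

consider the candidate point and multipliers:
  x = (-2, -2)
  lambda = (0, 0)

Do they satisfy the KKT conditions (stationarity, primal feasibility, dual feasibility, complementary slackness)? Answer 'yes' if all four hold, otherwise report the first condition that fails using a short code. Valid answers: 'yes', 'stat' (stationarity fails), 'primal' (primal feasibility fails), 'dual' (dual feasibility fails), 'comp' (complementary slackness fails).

Gradient of f: grad f(x) = Q x + c = (0, 0)
Constraint values g_i(x) = a_i^T x - b_i:
  g_1((-2, -2)) = 3
  g_2((-2, -2)) = 0
Stationarity residual: grad f(x) + sum_i lambda_i a_i = (0, 0)
  -> stationarity OK
Primal feasibility (all g_i <= 0): FAILS
Dual feasibility (all lambda_i >= 0): OK
Complementary slackness (lambda_i * g_i(x) = 0 for all i): OK

Verdict: the first failing condition is primal_feasibility -> primal.

primal
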